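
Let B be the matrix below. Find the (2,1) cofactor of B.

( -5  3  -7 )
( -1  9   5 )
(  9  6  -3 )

-33

Delete row 2 and column 1; the remaining 2×2 submatrix is [3 -7; 6 -3].
Its determinant is 3·(-3) − (-7)·6 = 33.
The cofactor carries sign (−1)^(2+1) = −1, so C_{2,1} = −(33) = -33.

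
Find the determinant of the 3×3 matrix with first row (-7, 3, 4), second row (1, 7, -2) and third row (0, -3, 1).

Expand along column 1:
  + (-7) · |7 -2; -3 1| = (-7)·(7 − 6) = -7
  − 1 · |3 4; -3 1| = −1·(3 − (-12)) = -15
Sum: (-7) + (-15) = -22

-22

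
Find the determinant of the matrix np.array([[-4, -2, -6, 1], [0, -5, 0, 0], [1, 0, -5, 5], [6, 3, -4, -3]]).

Expand along row 2 (it has 3 zeros):
  + (-5) · M_22   where M_22 = det([-4 -6 1; 1 -5 5; 6 -4 -3]) = -312
det = (+1)·(-5)·(-312) = 1560

1560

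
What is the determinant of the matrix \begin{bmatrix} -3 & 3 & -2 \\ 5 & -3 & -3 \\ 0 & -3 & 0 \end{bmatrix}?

The determinant is 57.

Expand along row 3:
  − (-3) · |-3 -2; 5 -3| = −(-3)·(9 − (-10)) = 57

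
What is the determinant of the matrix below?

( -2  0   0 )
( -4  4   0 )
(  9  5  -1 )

8

The matrix is lower triangular, so the determinant is the product of the diagonal entries:
det = (-2) · (4) · (-1) = 8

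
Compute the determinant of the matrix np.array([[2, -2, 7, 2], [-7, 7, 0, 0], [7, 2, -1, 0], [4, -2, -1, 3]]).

Expand along row 2 (it has 2 zeros):
  − (-7) · M_21   where M_21 = det([-2 7 2; 2 -1 0; -2 -1 3]) = -44
  + (7) · M_22   where M_22 = det([2 7 2; 7 -1 0; 4 -1 3]) = -159
det = (-1)·(-7)·(-44) + (+1)·(7)·(-159) = -1421

-1421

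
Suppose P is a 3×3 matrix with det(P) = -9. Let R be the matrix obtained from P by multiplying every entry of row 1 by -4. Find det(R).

det(R) = 36

Scaling one row by -4 multiplies the determinant by -4.
det(R) = (-4)·(-9) = 36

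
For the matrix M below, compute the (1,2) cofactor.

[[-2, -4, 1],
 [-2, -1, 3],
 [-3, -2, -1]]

Delete row 1 and column 2; the remaining 2×2 submatrix is [-2 3; -3 -1].
Its determinant is (-2)·(-1) − 3·(-3) = 11.
The cofactor carries sign (−1)^(1+2) = −1, so C_{1,2} = −(11) = -11.

-11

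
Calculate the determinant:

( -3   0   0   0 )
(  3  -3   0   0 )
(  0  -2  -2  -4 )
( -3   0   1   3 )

-18

The matrix is block lower-triangular with a 2×2 block and a 2×2 block on the diagonal, so its determinant equals the product of the determinants of the diagonal blocks.
det of the 2×2 block = 9
det of the 2×2 block = -2
det = (9)·(-2) = -18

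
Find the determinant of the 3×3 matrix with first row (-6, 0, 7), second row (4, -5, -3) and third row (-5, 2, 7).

The determinant is 55.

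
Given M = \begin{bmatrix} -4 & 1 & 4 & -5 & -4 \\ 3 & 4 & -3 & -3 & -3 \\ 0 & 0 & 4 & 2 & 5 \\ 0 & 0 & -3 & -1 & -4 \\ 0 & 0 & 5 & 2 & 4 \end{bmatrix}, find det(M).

M is block upper-triangular with a 2×2 block and a 3×3 block on the diagonal, so its determinant equals the product of the determinants of the diagonal blocks.
det of the 2×2 block = -19
det of the 3×3 block = -5
det = (-19)·(-5) = 95

The determinant is 95.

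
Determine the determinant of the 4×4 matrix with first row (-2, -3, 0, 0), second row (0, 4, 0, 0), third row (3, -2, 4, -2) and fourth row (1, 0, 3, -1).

The matrix is block lower-triangular with a 2×2 block and a 2×2 block on the diagonal, so its determinant equals the product of the determinants of the diagonal blocks.
det of the 2×2 block = -8
det of the 2×2 block = 2
det = (-8)·(2) = -16

-16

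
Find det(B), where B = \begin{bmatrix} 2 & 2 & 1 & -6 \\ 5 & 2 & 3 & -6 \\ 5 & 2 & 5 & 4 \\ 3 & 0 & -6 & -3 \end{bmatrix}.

Expand along row 4 (it has 1 zero):
  − (3) · M_41   where M_41 = det([2 1 -6; 2 3 -6; 2 5 4]) = 40
  − (-6) · M_43   where M_43 = det([2 2 -6; 5 2 -6; 5 2 4]) = -60
  + (-3) · M_44   where M_44 = det([2 2 1; 5 2 3; 5 2 5]) = -12
det = (-1)·(3)·(40) + (-1)·(-6)·(-60) + (+1)·(-3)·(-12) = -444

det(B) = -444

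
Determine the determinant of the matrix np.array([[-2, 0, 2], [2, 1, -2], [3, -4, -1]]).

Expand along column 2:
  + 1 · |-2 2; 3 -1| = 1·(2 − 6) = -4
  − (-4) · |-2 2; 2 -2| = −(-4)·(4 − 4) = 0
Sum: (-4) + (0) = -4

-4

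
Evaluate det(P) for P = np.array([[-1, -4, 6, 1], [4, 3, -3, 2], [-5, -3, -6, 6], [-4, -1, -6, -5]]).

Expand along row 1:
  + (-1) · M_11   where M_11 = det([3 -3 2; -3 -6 6; -1 -6 -5]) = 285
  − (-4) · M_12   where M_12 = det([4 -3 2; -5 -6 6; -4 -6 -5]) = 423
  + (6) · M_13   where M_13 = det([4 3 2; -5 -3 6; -4 -1 -5]) = -77
  − (1) · M_14   where M_14 = det([4 3 -3; -5 -3 -6; -4 -1 -6]) = 51
det = (+1)·(-1)·(285) + (-1)·(-4)·(423) + (+1)·(6)·(-77) + (-1)·(1)·(51) = 894

|P| = 894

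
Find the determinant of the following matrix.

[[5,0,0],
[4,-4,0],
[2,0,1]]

-20

The matrix is lower triangular, so the determinant is the product of the diagonal entries:
det = (5) · (-4) · (1) = -20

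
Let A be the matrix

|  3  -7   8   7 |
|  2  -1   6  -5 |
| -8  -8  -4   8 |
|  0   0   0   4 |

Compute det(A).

det(A) = 976

Expand along row 4 (it has 3 zeros):
  + (4) · M_44   where M_44 = det([3 -7 8; 2 -1 6; -8 -8 -4]) = 244
det = (+1)·(4)·(244) = 976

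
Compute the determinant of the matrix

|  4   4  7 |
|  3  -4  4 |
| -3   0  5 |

Expand along row 3:
  + (-3) · |4 7; -4 4| = (-3)·(16 − (-28)) = -132
  + 5 · |4 4; 3 -4| = 5·(-16 − 12) = -140
Sum: (-132) + (-140) = -272

The determinant is -272.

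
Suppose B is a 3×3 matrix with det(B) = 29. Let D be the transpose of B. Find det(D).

29

det(Bᵀ) = det(B).
det(D) = (1)·(29) = 29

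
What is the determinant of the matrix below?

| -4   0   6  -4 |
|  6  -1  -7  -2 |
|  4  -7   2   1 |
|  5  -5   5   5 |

The determinant is -1490.

Expand along row 1 (it has 1 zero):
  + (-4) · M_11   where M_11 = det([-1 -7 -2; -7 2 1; -5 5 5]) = -165
  + (6) · M_13   where M_13 = det([6 -1 -2; 4 -7 1; 5 -5 5]) = -195
  − (-4) · M_14   where M_14 = det([6 -1 -7; 4 -7 2; 5 -5 5]) = -245
det = (+1)·(-4)·(-165) + (+1)·(6)·(-195) + (-1)·(-4)·(-245) = -1490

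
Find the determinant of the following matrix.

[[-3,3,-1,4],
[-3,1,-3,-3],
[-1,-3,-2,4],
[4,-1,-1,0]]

Expand along row 4 (it has 1 zero):
  − (4) · M_41   where M_41 = det([3 -1 4; 1 -3 -3; -3 -2 4]) = -103
  + (-1) · M_42   where M_42 = det([-3 -1 4; -3 -3 -3; -1 -2 4]) = 51
  − (-1) · M_43   where M_43 = det([-3 3 4; -3 1 -3; -1 -3 4]) = 100
det = (-1)·(4)·(-103) + (+1)·(-1)·(51) + (-1)·(-1)·(100) = 461

461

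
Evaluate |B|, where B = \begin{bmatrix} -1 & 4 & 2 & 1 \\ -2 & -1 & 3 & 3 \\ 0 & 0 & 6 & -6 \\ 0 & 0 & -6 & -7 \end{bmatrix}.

The determinant is -702.

B is block upper-triangular with a 2×2 block and a 2×2 block on the diagonal, so its determinant equals the product of the determinants of the diagonal blocks.
det of the 2×2 block = 9
det of the 2×2 block = -78
det = (9)·(-78) = -702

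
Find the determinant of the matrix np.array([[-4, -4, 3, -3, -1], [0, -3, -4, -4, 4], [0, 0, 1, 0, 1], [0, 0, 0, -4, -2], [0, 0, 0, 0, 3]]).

The matrix is upper triangular, so the determinant is the product of the diagonal entries:
det = (-4) · (-3) · (1) · (-4) · (3) = -144

-144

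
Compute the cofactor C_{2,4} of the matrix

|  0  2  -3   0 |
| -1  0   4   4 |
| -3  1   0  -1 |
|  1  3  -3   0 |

Delete row 2 and column 4; the remaining 3×3 submatrix is [0 2 -3; -3 1 0; 1 3 -3].
Its determinant is 12.
The cofactor carries sign (−1)^(2+4) = +1, so C_{2,4} = +(12) = 12.

The cofactor is 12.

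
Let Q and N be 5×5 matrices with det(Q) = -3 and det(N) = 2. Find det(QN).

det(QN) = det(Q)·det(N) = (-3)·(2) = -6

-6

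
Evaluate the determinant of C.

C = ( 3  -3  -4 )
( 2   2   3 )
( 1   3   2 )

The determinant is -28.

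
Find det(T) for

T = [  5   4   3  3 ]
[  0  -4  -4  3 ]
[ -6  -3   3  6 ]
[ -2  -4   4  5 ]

det(T) = 1242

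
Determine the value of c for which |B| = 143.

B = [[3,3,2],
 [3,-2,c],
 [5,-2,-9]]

0

Expanding along the column containing c, det(B) is linear in c: det(B) = (21)·c + (143).
Set (21)·c + (143) = 143  ⇒  (21)·c = 0  ⇒  c = 0.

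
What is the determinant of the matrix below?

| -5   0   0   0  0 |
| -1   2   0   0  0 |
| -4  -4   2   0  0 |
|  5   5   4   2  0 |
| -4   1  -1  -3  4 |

-160

The matrix is lower triangular, so the determinant is the product of the diagonal entries:
det = (-5) · (2) · (2) · (2) · (4) = -160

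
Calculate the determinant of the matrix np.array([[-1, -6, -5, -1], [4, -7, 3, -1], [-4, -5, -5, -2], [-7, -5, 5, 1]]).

Expand along row 1:
  + (-1) · M_11   where M_11 = det([-7 3 -1; -5 -5 -2; -5 5 1]) = 60
  − (-6) · M_12   where M_12 = det([4 3 -1; -4 -5 -2; -7 5 1]) = 129
  + (-5) · M_13   where M_13 = det([4 -7 -1; -4 -5 -2; -7 -5 1]) = -171
  − (-1) · M_14   where M_14 = det([4 -7 3; -4 -5 -5; -7 -5 5]) = -630
det = (+1)·(-1)·(60) + (-1)·(-6)·(129) + (+1)·(-5)·(-171) + (-1)·(-1)·(-630) = 939

939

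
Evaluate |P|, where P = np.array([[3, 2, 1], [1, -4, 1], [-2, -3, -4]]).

Expand along column 1:
  + 3 · |-4 1; -3 -4| = 3·(16 − (-3)) = 57
  − 1 · |2 1; -3 -4| = −1·(-8 − (-3)) = 5
  + (-2) · |2 1; -4 1| = (-2)·(2 − (-4)) = -12
Sum: (57) + (5) + (-12) = 50

det(P) = 50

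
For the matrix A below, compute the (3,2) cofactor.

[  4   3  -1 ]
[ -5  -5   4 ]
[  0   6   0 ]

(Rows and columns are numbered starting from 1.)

-11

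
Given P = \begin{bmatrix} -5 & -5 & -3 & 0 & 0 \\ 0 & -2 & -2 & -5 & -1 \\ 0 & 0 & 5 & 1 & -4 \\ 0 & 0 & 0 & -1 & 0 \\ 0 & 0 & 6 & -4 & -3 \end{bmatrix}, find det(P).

|P| = -90

P is block upper-triangular with a 2×2 block and a 3×3 block on the diagonal, so its determinant equals the product of the determinants of the diagonal blocks.
det of the 2×2 block = 10
det of the 3×3 block = -9
det = (10)·(-9) = -90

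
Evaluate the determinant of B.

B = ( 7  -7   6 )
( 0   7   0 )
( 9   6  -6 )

det(B) = -672

Expand along row 2:
  + 7 · |7 6; 9 -6| = 7·(-42 − 54) = -672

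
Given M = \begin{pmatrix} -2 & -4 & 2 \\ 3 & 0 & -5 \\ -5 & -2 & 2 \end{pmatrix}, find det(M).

-68

Expand along row 2:
  − 3 · |-4 2; -2 2| = −3·(-8 − (-4)) = 12
  − (-5) · |-2 -4; -5 -2| = −(-5)·(4 − 20) = -80
Sum: (12) + (-80) = -68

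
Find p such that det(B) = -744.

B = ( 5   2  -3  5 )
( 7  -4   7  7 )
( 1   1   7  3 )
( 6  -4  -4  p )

Expanding along the row containing p, det(B) is linear in p: det(B) = (-292)·p + (1008).
Set (-292)·p + (1008) = -744  ⇒  (-292)·p = -1752  ⇒  p = 6.

6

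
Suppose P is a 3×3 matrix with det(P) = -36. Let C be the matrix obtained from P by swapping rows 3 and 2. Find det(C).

36

Swapping two rows multiplies the determinant by −1.
det(C) = (-1)·(-36) = 36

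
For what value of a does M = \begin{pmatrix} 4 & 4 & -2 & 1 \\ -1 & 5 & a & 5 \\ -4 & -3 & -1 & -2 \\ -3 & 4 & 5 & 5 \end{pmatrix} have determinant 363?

a = -3

Expanding along the row containing a, det(M) is linear in a: det(M) = (-51)·a + (210).
Set (-51)·a + (210) = 363  ⇒  (-51)·a = 153  ⇒  a = -3.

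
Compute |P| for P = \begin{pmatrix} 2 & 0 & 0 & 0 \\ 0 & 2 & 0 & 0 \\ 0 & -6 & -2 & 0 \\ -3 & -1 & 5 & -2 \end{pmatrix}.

det(P) = 16

P is lower triangular, so det(P) is the product of the diagonal entries:
det = (2) · (2) · (-2) · (-2) = 16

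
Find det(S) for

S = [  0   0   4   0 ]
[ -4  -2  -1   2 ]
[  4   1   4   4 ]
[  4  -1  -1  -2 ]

Expand along row 1 (it has 3 zeros):
  + (4) · M_13   where M_13 = det([-4 -2 2; 4 1 4; 4 -1 -2]) = -72
det = (+1)·(4)·(-72) = -288

det(S) = -288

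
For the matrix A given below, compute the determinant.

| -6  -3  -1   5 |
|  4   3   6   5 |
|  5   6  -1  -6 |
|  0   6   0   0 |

|A| = -198

Expand along row 4 (it has 3 zeros):
  + (6) · M_42   where M_42 = det([-6 -1 5; 4 6 5; 5 -1 -6]) = -33
det = (+1)·(6)·(-33) = -198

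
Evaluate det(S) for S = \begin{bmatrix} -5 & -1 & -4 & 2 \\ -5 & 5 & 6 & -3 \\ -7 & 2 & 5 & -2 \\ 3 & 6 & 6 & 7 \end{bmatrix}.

-1561

Expand along row 1:
  + (-5) · M_11   where M_11 = det([5 6 -3; 2 5 -2; 6 6 7]) = 133
  − (-1) · M_12   where M_12 = det([-5 6 -3; -7 5 -2; 3 6 7]) = 194
  + (-4) · M_13   where M_13 = det([-5 5 -3; -7 2 -2; 3 6 7]) = 229
  − (2) · M_14   where M_14 = det([-5 5 6; -7 2 5; 3 6 6]) = 87
det = (+1)·(-5)·(133) + (-1)·(-1)·(194) + (+1)·(-4)·(229) + (-1)·(2)·(87) = -1561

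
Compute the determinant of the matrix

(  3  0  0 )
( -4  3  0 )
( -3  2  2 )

18

The matrix is lower triangular, so the determinant is the product of the diagonal entries:
det = (3) · (3) · (2) = 18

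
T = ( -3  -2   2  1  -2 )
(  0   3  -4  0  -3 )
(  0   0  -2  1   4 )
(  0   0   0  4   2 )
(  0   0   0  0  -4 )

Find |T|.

T is upper triangular, so det(T) is the product of the diagonal entries:
det = (-3) · (3) · (-2) · (4) · (-4) = -288

The determinant is -288.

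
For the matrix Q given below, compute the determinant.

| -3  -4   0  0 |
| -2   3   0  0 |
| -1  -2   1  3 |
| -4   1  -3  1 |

Q is block lower-triangular with a 2×2 block and a 2×2 block on the diagonal, so its determinant equals the product of the determinants of the diagonal blocks.
det of the 2×2 block = -17
det of the 2×2 block = 10
det = (-17)·(10) = -170

The determinant is -170.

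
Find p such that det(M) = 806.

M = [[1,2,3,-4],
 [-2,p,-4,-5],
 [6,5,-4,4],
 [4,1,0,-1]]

9

Expanding along the row containing p, det(M) is linear in p: det(M) = (6)·p + (752).
Set (6)·p + (752) = 806  ⇒  (6)·p = 54  ⇒  p = 9.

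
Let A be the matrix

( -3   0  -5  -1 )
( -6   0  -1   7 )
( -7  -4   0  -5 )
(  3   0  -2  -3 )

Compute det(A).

det(A) = -324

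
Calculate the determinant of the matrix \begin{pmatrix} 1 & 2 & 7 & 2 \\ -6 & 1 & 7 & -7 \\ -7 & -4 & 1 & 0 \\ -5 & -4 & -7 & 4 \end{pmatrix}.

Expand along row 3 (it has 1 zero):
  + (-7) · M_31   where M_31 = det([2 7 2; 1 7 -7; -4 -7 4]) = 168
  − (-4) · M_32   where M_32 = det([1 7 2; -6 7 -7; -5 -7 4]) = 546
  + (1) · M_33   where M_33 = det([1 2 2; -6 1 -7; -5 -4 4]) = 152
det = (+1)·(-7)·(168) + (-1)·(-4)·(546) + (+1)·(1)·(152) = 1160

The determinant is 1160.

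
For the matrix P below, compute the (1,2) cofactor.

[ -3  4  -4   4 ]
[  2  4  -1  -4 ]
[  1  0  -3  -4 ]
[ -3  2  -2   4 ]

4

Delete row 1 and column 2; the remaining 3×3 submatrix is [2 -1 -4; 1 -3 -4; -3 -2 4].
Its determinant is -4.
The cofactor carries sign (−1)^(1+2) = −1, so C_{1,2} = −(-4) = 4.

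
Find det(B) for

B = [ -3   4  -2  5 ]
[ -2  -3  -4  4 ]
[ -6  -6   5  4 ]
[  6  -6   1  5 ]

Expand along row 1:
  + (-3) · M_11   where M_11 = det([-3 -4 4; -6 5 4; -6 1 5]) = 9
  − (4) · M_12   where M_12 = det([-2 -4 4; -6 5 4; 6 1 5]) = -402
  + (-2) · M_13   where M_13 = det([-2 -3 4; -6 -6 4; 6 -6 5]) = 138
  − (5) · M_14   where M_14 = det([-2 -3 -4; -6 -6 5; 6 -6 1]) = -444
det = (+1)·(-3)·(9) + (-1)·(4)·(-402) + (+1)·(-2)·(138) + (-1)·(5)·(-444) = 3525

det(B) = 3525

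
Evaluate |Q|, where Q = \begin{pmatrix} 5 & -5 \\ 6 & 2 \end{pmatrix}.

det(Q) = 5·2 − (-5)·6 = 10 − (-30) = 40

|Q| = 40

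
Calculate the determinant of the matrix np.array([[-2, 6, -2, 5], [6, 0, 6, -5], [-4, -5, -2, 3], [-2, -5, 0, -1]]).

The determinant is 168.

Expand along row 2 (it has 1 zero):
  − (6) · M_21   where M_21 = det([6 -2 5; -5 -2 3; -5 0 -1]) = 2
  − (6) · M_23   where M_23 = det([-2 6 5; -4 -5 3; -2 -5 -1]) = -50
  + (-5) · M_24   where M_24 = det([-2 6 -2; -4 -5 -2; -2 -5 0]) = 24
det = (-1)·(6)·(2) + (-1)·(6)·(-50) + (+1)·(-5)·(24) = 168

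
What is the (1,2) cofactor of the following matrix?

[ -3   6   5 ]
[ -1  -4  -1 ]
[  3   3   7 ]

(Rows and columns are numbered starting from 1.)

The cofactor is 4.

Delete row 1 and column 2; the remaining 2×2 submatrix is [-1 -1; 3 7].
Its determinant is (-1)·7 − (-1)·3 = -4.
The cofactor carries sign (−1)^(1+2) = −1, so C_{1,2} = −(-4) = 4.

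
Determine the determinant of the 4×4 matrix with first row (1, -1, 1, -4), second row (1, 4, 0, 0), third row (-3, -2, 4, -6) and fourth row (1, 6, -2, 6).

20

Expand along row 2 (it has 2 zeros):
  − (1) · M_21   where M_21 = det([-1 1 -4; -2 4 -6; 6 -2 6]) = 44
  + (4) · M_22   where M_22 = det([1 1 -4; -3 4 -6; 1 -2 6]) = 16
det = (-1)·(1)·(44) + (+1)·(4)·(16) = 20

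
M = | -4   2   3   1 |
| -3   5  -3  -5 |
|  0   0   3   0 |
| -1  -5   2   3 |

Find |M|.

264

Expand along row 3 (it has 3 zeros):
  + (3) · M_33   where M_33 = det([-4 2 1; -3 5 -5; -1 -5 3]) = 88
det = (+1)·(3)·(88) = 264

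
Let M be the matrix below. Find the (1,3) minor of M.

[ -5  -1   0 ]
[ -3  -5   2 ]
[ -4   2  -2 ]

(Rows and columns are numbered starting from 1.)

-26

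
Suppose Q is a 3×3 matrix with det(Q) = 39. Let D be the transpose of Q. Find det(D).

39

det(Qᵀ) = det(Q).
det(D) = (1)·(39) = 39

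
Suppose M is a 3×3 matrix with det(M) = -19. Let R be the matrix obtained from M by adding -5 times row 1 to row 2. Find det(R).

Adding a multiple of one row to another leaves the determinant unchanged.
det(R) = (1)·(-19) = -19

det(R) = -19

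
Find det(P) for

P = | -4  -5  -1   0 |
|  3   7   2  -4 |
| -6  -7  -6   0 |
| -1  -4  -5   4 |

Expand along column 4 (it has 2 zeros):
  + (-4) · M_24   where M_24 = det([-4 -5 -1; -6 -7 -6; -1 -4 -5]) = 59
  + (4) · M_44   where M_44 = det([-4 -5 -1; 3 7 2; -6 -7 -6]) = 61
det = (+1)·(-4)·(59) + (+1)·(4)·(61) = 8

8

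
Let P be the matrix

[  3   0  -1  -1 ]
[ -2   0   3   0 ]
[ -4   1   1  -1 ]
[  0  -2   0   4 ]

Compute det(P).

Expand along row 2 (it has 2 zeros):
  − (-2) · M_21   where M_21 = det([0 -1 -1; 1 1 -1; -2 0 4]) = 0
  − (3) · M_23   where M_23 = det([3 0 -1; -4 1 -1; 0 -2 4]) = -2
det = (-1)·(-2)·(0) + (-1)·(3)·(-2) = 6

|P| = 6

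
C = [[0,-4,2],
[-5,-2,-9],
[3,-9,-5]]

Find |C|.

310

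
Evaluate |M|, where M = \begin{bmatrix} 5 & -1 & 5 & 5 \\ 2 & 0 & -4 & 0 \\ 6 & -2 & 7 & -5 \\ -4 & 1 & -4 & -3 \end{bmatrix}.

Expand along row 2 (it has 2 zeros):
  − (2) · M_21   where M_21 = det([-1 5 5; -2 7 -5; 1 -4 -3]) = -9
  − (-4) · M_23   where M_23 = det([5 -1 5; 6 -2 -5; -4 1 -3]) = 7
det = (-1)·(2)·(-9) + (-1)·(-4)·(7) = 46

|M| = 46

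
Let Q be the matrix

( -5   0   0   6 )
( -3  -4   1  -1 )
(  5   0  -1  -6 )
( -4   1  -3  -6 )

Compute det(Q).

239

Expand along row 1 (it has 2 zeros):
  + (-5) · M_11   where M_11 = det([-4 1 -1; 0 -1 -6; 1 -3 -6]) = 41
  − (6) · M_14   where M_14 = det([-3 -4 1; 5 0 -1; -4 1 -3]) = -74
det = (+1)·(-5)·(41) + (-1)·(6)·(-74) = 239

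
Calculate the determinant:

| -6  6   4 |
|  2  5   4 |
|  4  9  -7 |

598

Expand along row 1:
  + (-6) · |5 4; 9 -7| = (-6)·(-35 − 36) = 426
  − 6 · |2 4; 4 -7| = −6·(-14 − 16) = 180
  + 4 · |2 5; 4 9| = 4·(18 − 20) = -8
Sum: (426) + (180) + (-8) = 598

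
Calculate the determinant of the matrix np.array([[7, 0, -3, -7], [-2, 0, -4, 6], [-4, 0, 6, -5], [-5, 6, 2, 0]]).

Expand along column 2 (it has 3 zeros):
  + (6) · M_42   where M_42 = det([7 -3 -7; -2 -4 6; -4 6 -5]) = 186
det = (+1)·(6)·(186) = 1116

The determinant is 1116.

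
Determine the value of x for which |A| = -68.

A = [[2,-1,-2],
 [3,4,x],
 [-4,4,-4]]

-8

Expanding along the row containing x, det(A) is linear in x: det(A) = (-4)·x + (-100).
Set (-4)·x + (-100) = -68  ⇒  (-4)·x = 32  ⇒  x = -8.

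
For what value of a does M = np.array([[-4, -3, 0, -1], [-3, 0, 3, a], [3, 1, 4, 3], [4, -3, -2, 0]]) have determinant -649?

Expanding along the row containing a, det(M) is linear in a: det(M) = (-106)·a + (93).
Set (-106)·a + (93) = -649  ⇒  (-106)·a = -742  ⇒  a = 7.

a = 7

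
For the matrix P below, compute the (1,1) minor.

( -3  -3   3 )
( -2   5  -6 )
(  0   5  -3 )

Delete row 1 and column 1; the remaining 2×2 submatrix is [5 -6; 5 -3].
Its determinant is 5·(-3) − (-6)·5 = 15.

15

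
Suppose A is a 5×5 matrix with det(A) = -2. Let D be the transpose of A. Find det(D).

The determinant is -2.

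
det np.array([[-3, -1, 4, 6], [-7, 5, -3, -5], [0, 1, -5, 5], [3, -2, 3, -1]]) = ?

Expand along row 3 (it has 1 zero):
  − (1) · M_32   where M_32 = det([-3 4 6; -7 -3 -5; 3 3 -1]) = -214
  + (-5) · M_33   where M_33 = det([-3 -1 6; -7 5 -5; 3 -2 -1]) = 61
  − (5) · M_34   where M_34 = det([-3 -1 4; -7 5 -3; 3 -2 3]) = -43
det = (-1)·(1)·(-214) + (+1)·(-5)·(61) + (-1)·(5)·(-43) = 124

124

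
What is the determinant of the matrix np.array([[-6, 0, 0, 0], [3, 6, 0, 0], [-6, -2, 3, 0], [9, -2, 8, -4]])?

The matrix is lower triangular, so the determinant is the product of the diagonal entries:
det = (-6) · (6) · (3) · (-4) = 432

432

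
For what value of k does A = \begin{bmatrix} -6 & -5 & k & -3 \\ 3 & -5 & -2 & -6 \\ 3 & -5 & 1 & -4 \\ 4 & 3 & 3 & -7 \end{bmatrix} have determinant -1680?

k = 4

Expanding along the column containing k, det(A) is linear in k: det(A) = (-58)·k + (-1448).
Set (-58)·k + (-1448) = -1680  ⇒  (-58)·k = -232  ⇒  k = 4.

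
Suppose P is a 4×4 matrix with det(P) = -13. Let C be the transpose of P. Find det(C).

det(Pᵀ) = det(P).
det(C) = (1)·(-13) = -13

The determinant is -13.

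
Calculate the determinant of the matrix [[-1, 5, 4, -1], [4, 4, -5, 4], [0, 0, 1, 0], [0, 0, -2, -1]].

24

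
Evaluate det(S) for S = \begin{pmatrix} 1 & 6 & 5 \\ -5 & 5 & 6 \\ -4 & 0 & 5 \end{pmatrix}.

Expand along column 2:
  − 6 · |-5 6; -4 5| = −6·(-25 − (-24)) = 6
  + 5 · |1 5; -4 5| = 5·(5 − (-20)) = 125
Sum: (6) + (125) = 131

|S| = 131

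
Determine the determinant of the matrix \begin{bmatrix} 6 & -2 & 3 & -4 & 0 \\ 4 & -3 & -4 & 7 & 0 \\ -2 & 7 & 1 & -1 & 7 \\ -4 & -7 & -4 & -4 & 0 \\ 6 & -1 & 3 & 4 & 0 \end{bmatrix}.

Expand along column 5 (it has 4 zeros):
  + (7) · M_35   where M_35 = det([6 -2 3 -4; 4 -3 -4 7; -4 -7 -4 -4; 6 -1 3 4]) = -1884
det = (+1)·(7)·(-1884) = -13188

The determinant is -13188.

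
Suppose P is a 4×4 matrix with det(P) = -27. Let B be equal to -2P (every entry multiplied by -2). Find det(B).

For a 4×4 matrix, det(-2P) = (-2)^4·det(P) = 16·det(P).
det(B) = (16)·(-27) = -432

|B| = -432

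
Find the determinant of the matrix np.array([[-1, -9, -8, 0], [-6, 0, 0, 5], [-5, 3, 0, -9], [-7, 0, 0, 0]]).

The determinant is -840.

Expand along row 4 (it has 3 zeros):
  − (-7) · M_41   where M_41 = det([-9 -8 0; 0 0 5; 3 0 -9]) = -120
det = (-1)·(-7)·(-120) = -840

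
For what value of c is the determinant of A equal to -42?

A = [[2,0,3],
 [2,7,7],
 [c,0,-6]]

c = -2

Expanding along the column containing c, det(A) is linear in c: det(A) = (-21)·c + (-84).
Set (-21)·c + (-84) = -42  ⇒  (-21)·c = 42  ⇒  c = -2.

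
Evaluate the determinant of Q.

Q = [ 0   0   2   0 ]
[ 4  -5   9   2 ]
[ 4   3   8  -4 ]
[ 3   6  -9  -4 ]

det(Q) = 116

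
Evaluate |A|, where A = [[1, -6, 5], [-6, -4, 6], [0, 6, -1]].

The determinant is -176.

Expand along row 3:
  − 6 · |1 5; -6 6| = −6·(6 − (-30)) = -216
  + (-1) · |1 -6; -6 -4| = (-1)·(-4 − 36) = 40
Sum: (-216) + (40) = -176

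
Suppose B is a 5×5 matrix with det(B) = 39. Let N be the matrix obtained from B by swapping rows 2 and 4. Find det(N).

Swapping two rows multiplies the determinant by −1.
det(N) = (-1)·(39) = -39

-39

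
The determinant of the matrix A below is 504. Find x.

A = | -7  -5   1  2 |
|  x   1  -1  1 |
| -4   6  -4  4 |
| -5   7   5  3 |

Expanding along the row containing x, det(A) is linear in x: det(A) = (-286)·x + (-354).
Set (-286)·x + (-354) = 504  ⇒  (-286)·x = 858  ⇒  x = -3.

-3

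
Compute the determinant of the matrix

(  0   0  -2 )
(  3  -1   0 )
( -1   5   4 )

Expand along row 1:
  + (-2) · |3 -1; -1 5| = (-2)·(15 − 1) = -28

The determinant is -28.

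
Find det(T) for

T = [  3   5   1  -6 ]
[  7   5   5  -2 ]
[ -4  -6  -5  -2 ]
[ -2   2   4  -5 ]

-1156

Expand along row 1:
  + (3) · M_11   where M_11 = det([5 5 -2; -6 -5 -2; 2 4 -5]) = 23
  − (5) · M_12   where M_12 = det([7 5 -2; -4 -5 -2; -2 4 -5]) = 203
  + (1) · M_13   where M_13 = det([7 5 -2; -4 -6 -2; -2 2 -5]) = 198
  − (-6) · M_14   where M_14 = det([7 5 5; -4 -6 -5; -2 2 4]) = -68
det = (+1)·(3)·(23) + (-1)·(5)·(203) + (+1)·(1)·(198) + (-1)·(-6)·(-68) = -1156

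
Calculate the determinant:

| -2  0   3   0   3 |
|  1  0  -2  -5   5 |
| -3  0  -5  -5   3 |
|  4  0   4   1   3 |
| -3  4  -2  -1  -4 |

Expand along column 2 (it has 4 zeros):
  − (4) · M_52   where M_52 = det([-2 3 0 3; 1 -2 -5 5; -3 -5 -5 3; 4 4 1 3]) = 135
det = (-1)·(4)·(135) = -540

-540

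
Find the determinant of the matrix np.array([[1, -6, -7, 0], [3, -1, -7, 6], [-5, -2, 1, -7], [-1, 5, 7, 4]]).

Expand along row 1 (it has 1 zero):
  + (1) · M_11   where M_11 = det([-1 -7 6; -2 1 -7; 5 7 4]) = 22
  − (-6) · M_12   where M_12 = det([3 -7 6; -5 1 -7; -1 7 4]) = -234
  + (-7) · M_13   where M_13 = det([3 -1 6; -5 -2 -7; -1 5 4]) = -108
det = (+1)·(1)·(22) + (-1)·(-6)·(-234) + (+1)·(-7)·(-108) = -626

The determinant is -626.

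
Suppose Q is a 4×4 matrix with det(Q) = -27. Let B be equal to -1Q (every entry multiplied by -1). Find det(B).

For a 4×4 matrix, det(-1Q) = (-1)^4·det(Q) = 1·det(Q).
det(B) = (1)·(-27) = -27

The determinant is -27.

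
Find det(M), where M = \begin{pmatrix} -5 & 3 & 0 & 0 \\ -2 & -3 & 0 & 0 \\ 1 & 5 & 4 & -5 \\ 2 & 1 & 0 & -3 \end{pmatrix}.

|M| = -252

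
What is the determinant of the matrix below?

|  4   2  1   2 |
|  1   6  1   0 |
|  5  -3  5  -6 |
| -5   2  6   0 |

1602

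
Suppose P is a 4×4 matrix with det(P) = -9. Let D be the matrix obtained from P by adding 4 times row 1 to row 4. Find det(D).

Adding a multiple of one row to another leaves the determinant unchanged.
det(D) = (1)·(-9) = -9

The determinant is -9.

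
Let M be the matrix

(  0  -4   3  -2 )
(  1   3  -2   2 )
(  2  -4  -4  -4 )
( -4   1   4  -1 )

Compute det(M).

|M| = 54

Expand along row 1 (it has 1 zero):
  − (-4) · M_12   where M_12 = det([1 -2 2; 2 -4 -4; -4 4 -1]) = -32
  + (3) · M_13   where M_13 = det([1 3 2; 2 -4 -4; -4 1 -1]) = 34
  − (-2) · M_14   where M_14 = det([1 3 -2; 2 -4 -4; -4 1 4]) = 40
det = (-1)·(-4)·(-32) + (+1)·(3)·(34) + (-1)·(-2)·(40) = 54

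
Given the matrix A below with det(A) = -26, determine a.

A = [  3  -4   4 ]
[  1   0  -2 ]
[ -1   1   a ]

Expanding along the row containing a, det(A) is linear in a: det(A) = (4)·a + (2).
Set (4)·a + (2) = -26  ⇒  (4)·a = -28  ⇒  a = -7.

a = -7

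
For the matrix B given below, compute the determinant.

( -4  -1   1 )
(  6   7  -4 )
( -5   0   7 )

det(B) = -139

Expand along row 3:
  + (-5) · |-1 1; 7 -4| = (-5)·(4 − 7) = 15
  + 7 · |-4 -1; 6 7| = 7·(-28 − (-6)) = -154
Sum: (15) + (-154) = -139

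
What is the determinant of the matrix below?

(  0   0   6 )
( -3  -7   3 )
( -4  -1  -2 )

Expand along row 1:
  + 6 · |-3 -7; -4 -1| = 6·(3 − 28) = -150

The determinant is -150.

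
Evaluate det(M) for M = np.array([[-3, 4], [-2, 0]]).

det(M) = (-3)·0 − 4·(-2) = 0 − (-8) = 8

8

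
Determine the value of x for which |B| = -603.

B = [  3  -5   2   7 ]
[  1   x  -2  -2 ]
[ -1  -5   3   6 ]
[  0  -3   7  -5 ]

x = 5

Expanding along the column containing x, det(B) is linear in x: det(B) = (-230)·x + (547).
Set (-230)·x + (547) = -603  ⇒  (-230)·x = -1150  ⇒  x = 5.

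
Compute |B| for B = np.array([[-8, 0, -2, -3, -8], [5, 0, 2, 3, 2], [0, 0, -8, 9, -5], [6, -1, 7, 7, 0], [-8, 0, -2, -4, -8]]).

-222

Expand along column 2 (it has 4 zeros):
  + (-1) · M_42   where M_42 = det([-8 -2 -3 -8; 5 2 3 2; 0 -8 9 -5; -8 -2 -4 -8]) = 222
det = (+1)·(-1)·(222) = -222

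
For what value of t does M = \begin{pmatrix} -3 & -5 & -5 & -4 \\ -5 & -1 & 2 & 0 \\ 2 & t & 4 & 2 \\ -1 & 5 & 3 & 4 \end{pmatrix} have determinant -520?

-5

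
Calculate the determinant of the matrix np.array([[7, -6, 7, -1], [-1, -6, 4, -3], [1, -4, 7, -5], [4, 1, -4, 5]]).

Expand along row 1:
  + (7) · M_11   where M_11 = det([-6 4 -3; -4 7 -5; 1 -4 5]) = -57
  − (-6) · M_12   where M_12 = det([-1 4 -3; 1 7 -5; 4 -4 5]) = -19
  + (7) · M_13   where M_13 = det([-1 -6 -3; 1 -4 -5; 4 1 5]) = 114
  − (-1) · M_14   where M_14 = det([-1 -6 4; 1 -4 7; 4 1 -4]) = -133
det = (+1)·(7)·(-57) + (-1)·(-6)·(-19) + (+1)·(7)·(114) + (-1)·(-1)·(-133) = 152

152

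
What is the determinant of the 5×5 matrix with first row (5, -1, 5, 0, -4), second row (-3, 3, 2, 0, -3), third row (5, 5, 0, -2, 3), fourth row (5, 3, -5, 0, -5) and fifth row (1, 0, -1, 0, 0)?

-86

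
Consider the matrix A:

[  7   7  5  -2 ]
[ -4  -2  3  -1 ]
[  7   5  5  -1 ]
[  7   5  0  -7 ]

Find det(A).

-572

Expand along row 4 (it has 1 zero):
  − (7) · M_41   where M_41 = det([7 5 -2; -2 3 -1; 5 5 -1]) = 29
  + (5) · M_42   where M_42 = det([7 5 -2; -4 3 -1; 7 5 -1]) = 41
  + (-7) · M_44   where M_44 = det([7 7 5; -4 -2 3; 7 5 5]) = 82
det = (-1)·(7)·(29) + (+1)·(5)·(41) + (+1)·(-7)·(82) = -572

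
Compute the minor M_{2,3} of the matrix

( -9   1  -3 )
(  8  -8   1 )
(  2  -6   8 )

52

Delete row 2 and column 3; the remaining 2×2 submatrix is [-9 1; 2 -6].
Its determinant is (-9)·(-6) − 1·2 = 52.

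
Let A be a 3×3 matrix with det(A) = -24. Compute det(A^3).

det(A^3) = (det A)^3 = (-24)^3 = -13824

The determinant is -13824.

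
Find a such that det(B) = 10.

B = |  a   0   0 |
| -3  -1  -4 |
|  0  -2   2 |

Expanding along the column containing a, det(B) is linear in a: det(B) = (-10)·a + (0).
Set (-10)·a + (0) = 10  ⇒  (-10)·a = 10  ⇒  a = -1.

a = -1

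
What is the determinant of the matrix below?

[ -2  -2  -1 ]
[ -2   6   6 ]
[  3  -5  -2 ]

The determinant is -56.

Expand along column 1:
  + (-2) · |6 6; -5 -2| = (-2)·(-12 − (-30)) = -36
  − (-2) · |-2 -1; -5 -2| = −(-2)·(4 − 5) = -2
  + 3 · |-2 -1; 6 6| = 3·(-12 − (-6)) = -18
Sum: (-36) + (-2) + (-18) = -56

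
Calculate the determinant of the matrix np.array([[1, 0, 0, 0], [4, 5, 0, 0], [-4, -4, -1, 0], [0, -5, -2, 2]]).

-10

The matrix is lower triangular, so the determinant is the product of the diagonal entries:
det = (1) · (5) · (-1) · (2) = -10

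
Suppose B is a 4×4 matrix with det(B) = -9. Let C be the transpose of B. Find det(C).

det(Bᵀ) = det(B).
det(C) = (1)·(-9) = -9

The determinant is -9.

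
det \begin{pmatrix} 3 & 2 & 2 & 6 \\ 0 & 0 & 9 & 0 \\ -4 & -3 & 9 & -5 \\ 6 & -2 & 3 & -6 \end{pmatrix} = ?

Expand along row 2 (it has 3 zeros):
  − (9) · M_23   where M_23 = det([3 2 6; -4 -3 -5; 6 -2 -6]) = 72
det = (-1)·(9)·(72) = -648

The determinant is -648.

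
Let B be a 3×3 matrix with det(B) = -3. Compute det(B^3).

det(B^3) = (det B)^3 = (-3)^3 = -27

-27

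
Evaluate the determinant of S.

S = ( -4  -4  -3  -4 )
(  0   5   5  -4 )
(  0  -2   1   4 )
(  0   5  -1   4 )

det(S) = -768

Expand along column 1 (it has 3 zeros):
  + (-4) · M_11   where M_11 = det([5 5 -4; -2 1 4; 5 -1 4]) = 192
det = (+1)·(-4)·(192) = -768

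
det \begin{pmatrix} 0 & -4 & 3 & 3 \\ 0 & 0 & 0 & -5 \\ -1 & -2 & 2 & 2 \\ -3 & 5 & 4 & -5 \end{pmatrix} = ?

125

Expand along row 2 (it has 3 zeros):
  + (-5) · M_24   where M_24 = det([0 -4 3; -1 -2 2; -3 5 4]) = -25
det = (+1)·(-5)·(-25) = 125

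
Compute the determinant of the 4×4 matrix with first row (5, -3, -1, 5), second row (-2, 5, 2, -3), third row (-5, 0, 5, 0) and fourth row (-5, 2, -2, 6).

Expand along row 3 (it has 2 zeros):
  + (-5) · M_31   where M_31 = det([-3 -1 5; 5 2 -3; 2 -2 6]) = -52
  + (5) · M_33   where M_33 = det([5 -3 5; -2 5 -3; -5 2 6]) = 204
det = (+1)·(-5)·(-52) + (+1)·(5)·(204) = 1280

1280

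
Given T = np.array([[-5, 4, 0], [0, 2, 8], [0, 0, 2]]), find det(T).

T is upper triangular, so det(T) is the product of the diagonal entries:
det = (-5) · (2) · (2) = -20

|T| = -20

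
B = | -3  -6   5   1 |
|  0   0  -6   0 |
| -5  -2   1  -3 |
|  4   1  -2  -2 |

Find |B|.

684

Expand along row 2 (it has 3 zeros):
  − (-6) · M_23   where M_23 = det([-3 -6 1; -5 -2 -3; 4 1 -2]) = 114
det = (-1)·(-6)·(114) = 684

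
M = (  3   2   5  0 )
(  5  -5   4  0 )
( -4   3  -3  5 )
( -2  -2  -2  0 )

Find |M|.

|M| = 210

Expand along column 4 (it has 3 zeros):
  − (5) · M_34   where M_34 = det([3 2 5; 5 -5 4; -2 -2 -2]) = -42
det = (-1)·(5)·(-42) = 210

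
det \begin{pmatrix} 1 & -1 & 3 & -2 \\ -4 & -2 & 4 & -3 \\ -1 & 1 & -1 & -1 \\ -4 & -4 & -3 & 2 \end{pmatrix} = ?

The determinant is 118.

Expand along row 1:
  + (1) · M_11   where M_11 = det([-2 4 -3; 1 -1 -1; -4 -3 2]) = 39
  − (-1) · M_12   where M_12 = det([-4 4 -3; -1 -1 -1; -4 -3 2]) = 47
  + (3) · M_13   where M_13 = det([-4 -2 -3; -1 1 -1; -4 -4 2]) = -28
  − (-2) · M_14   where M_14 = det([-4 -2 4; -1 1 -1; -4 -4 -3]) = 58
det = (+1)·(1)·(39) + (-1)·(-1)·(47) + (+1)·(3)·(-28) + (-1)·(-2)·(58) = 118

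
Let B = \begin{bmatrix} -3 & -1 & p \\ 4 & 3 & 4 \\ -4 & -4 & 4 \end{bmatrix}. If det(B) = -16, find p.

Expanding along the column containing p, det(B) is linear in p: det(B) = (-4)·p + (-52).
Set (-4)·p + (-52) = -16  ⇒  (-4)·p = 36  ⇒  p = -9.

-9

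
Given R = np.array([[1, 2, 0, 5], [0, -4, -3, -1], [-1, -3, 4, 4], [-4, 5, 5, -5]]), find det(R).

-399

Expand along row 1 (it has 1 zero):
  + (1) · M_11   where M_11 = det([-4 -3 -1; -3 4 4; 5 5 -5]) = 180
  − (2) · M_12   where M_12 = det([0 -3 -1; -1 4 4; -4 5 -5]) = 52
  − (5) · M_14   where M_14 = det([0 -4 -3; -1 -3 4; -4 5 5]) = 95
det = (+1)·(1)·(180) + (-1)·(2)·(52) + (-1)·(5)·(95) = -399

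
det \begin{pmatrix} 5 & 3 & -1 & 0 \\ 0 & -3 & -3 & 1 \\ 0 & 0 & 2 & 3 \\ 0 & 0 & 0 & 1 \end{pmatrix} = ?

The matrix is upper triangular, so the determinant is the product of the diagonal entries:
det = (5) · (-3) · (2) · (1) = -30

-30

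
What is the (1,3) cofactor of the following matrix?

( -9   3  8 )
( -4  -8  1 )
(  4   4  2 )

16

Delete row 1 and column 3; the remaining 2×2 submatrix is [-4 -8; 4 4].
Its determinant is (-4)·4 − (-8)·4 = 16.
The cofactor carries sign (−1)^(1+3) = +1, so C_{1,3} = +(16) = 16.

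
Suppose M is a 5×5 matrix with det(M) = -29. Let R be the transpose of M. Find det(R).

|R| = -29

det(Mᵀ) = det(M).
det(R) = (1)·(-29) = -29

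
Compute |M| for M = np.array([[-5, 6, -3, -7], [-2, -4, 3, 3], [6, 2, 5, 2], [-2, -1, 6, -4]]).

Expand along row 1:
  + (-5) · M_11   where M_11 = det([-4 3 3; 2 5 2; -1 6 -4]) = 197
  − (6) · M_12   where M_12 = det([-2 3 3; 6 5 2; -2 6 -4]) = 262
  + (-3) · M_13   where M_13 = det([-2 -4 3; 6 2 2; -2 -1 -4]) = -74
  − (-7) · M_14   where M_14 = det([-2 -4 3; 6 2 5; -2 -1 6]) = 144
det = (+1)·(-5)·(197) + (-1)·(6)·(262) + (+1)·(-3)·(-74) + (-1)·(-7)·(144) = -1327

-1327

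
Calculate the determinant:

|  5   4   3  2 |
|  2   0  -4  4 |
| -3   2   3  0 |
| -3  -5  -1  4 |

740

Expand along row 2 (it has 1 zero):
  − (2) · M_21   where M_21 = det([4 3 2; 2 3 0; -5 -1 4]) = 50
  − (-4) · M_23   where M_23 = det([5 4 2; -3 2 0; -3 -5 4]) = 130
  + (4) · M_24   where M_24 = det([5 4 3; -3 2 3; -3 -5 -1]) = 80
det = (-1)·(2)·(50) + (-1)·(-4)·(130) + (+1)·(4)·(80) = 740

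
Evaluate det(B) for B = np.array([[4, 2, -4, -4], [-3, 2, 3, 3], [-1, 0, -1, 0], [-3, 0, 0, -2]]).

Expand along row 3 (it has 2 zeros):
  + (-1) · M_31   where M_31 = det([2 -4 -4; 2 3 3; 0 0 -2]) = -28
  + (-1) · M_33   where M_33 = det([4 2 -4; -3 2 3; -3 0 -2]) = -70
det = (+1)·(-1)·(-28) + (+1)·(-1)·(-70) = 98

The determinant is 98.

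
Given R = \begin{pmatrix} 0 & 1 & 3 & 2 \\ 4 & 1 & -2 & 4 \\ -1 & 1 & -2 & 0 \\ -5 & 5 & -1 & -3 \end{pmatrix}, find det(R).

-129

Expand along row 1 (it has 1 zero):
  − (1) · M_12   where M_12 = det([4 -2 4; -1 -2 0; -5 -1 -3]) = -6
  + (3) · M_13   where M_13 = det([4 1 4; -1 1 0; -5 5 -3]) = -15
  − (2) · M_14   where M_14 = det([4 1 -2; -1 1 -2; -5 5 -1]) = 45
det = (-1)·(1)·(-6) + (+1)·(3)·(-15) + (-1)·(2)·(45) = -129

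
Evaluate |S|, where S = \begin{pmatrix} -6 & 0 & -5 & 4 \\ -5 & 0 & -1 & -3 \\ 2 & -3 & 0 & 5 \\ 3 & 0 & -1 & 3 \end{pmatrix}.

Expand along column 2 (it has 3 zeros):
  − (-3) · M_32   where M_32 = det([-6 -5 4; -5 -1 -3; 3 -1 3]) = 38
det = (-1)·(-3)·(38) = 114

|S| = 114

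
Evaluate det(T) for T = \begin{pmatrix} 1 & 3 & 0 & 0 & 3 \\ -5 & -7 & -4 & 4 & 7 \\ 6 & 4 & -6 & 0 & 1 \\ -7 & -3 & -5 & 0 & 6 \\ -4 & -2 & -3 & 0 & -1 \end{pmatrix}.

Expand along column 4 (it has 4 zeros):
  + (4) · M_24   where M_24 = det([1 3 0 3; 6 4 -6 1; -7 -3 -5 6; -4 -2 -3 -1]) = -728
det = (+1)·(4)·(-728) = -2912

|T| = -2912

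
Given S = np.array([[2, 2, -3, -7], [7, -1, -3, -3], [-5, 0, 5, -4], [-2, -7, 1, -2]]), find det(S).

det(S) = 1648

Expand along row 3 (it has 1 zero):
  + (-5) · M_31   where M_31 = det([2 -3 -7; -1 -3 -3; -7 1 -2]) = 115
  + (5) · M_33   where M_33 = det([2 2 -7; 7 -1 -3; -2 -7 -2]) = 359
  − (-4) · M_34   where M_34 = det([2 2 -3; 7 -1 -3; -2 -7 1]) = 107
det = (+1)·(-5)·(115) + (+1)·(5)·(359) + (-1)·(-4)·(107) = 1648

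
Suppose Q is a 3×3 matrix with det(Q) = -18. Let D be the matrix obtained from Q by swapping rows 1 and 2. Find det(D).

Swapping two rows multiplies the determinant by −1.
det(D) = (-1)·(-18) = 18

det(D) = 18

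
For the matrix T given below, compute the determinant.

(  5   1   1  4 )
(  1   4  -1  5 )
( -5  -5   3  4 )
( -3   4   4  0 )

|T| = -1568

Expand along row 4 (it has 1 zero):
  − (-3) · M_41   where M_41 = det([1 1 4; 4 -1 5; -5 3 4]) = -32
  + (4) · M_42   where M_42 = det([5 1 4; 1 -1 5; -5 3 4]) = -132
  − (4) · M_43   where M_43 = det([5 1 4; 1 4 5; -5 -5 4]) = 236
det = (-1)·(-3)·(-32) + (+1)·(4)·(-132) + (-1)·(4)·(236) = -1568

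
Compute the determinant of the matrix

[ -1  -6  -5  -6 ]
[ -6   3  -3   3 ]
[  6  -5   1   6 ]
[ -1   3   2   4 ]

Expand along row 1:
  + (-1) · M_11   where M_11 = det([3 -3 3; -5 1 6; 3 2 4]) = -177
  − (-6) · M_12   where M_12 = det([-6 -3 3; 6 1 6; -1 2 4]) = 177
  + (-5) · M_13   where M_13 = det([-6 3 3; 6 -5 6; -1 3 4]) = 177
  − (-6) · M_14   where M_14 = det([-6 3 -3; 6 -5 1; -1 3 2]) = 0
det = (+1)·(-1)·(-177) + (-1)·(-6)·(177) + (+1)·(-5)·(177) + (-1)·(-6)·(0) = 354

354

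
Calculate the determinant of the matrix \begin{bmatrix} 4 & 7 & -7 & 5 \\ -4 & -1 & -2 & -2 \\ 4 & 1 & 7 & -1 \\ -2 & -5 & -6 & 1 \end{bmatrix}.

-336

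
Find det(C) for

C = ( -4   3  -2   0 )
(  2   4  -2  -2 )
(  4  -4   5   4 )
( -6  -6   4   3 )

Expand along row 1 (it has 1 zero):
  + (-4) · M_11   where M_11 = det([4 -2 -2; -4 5 4; -6 4 3]) = -8
  − (3) · M_12   where M_12 = det([2 -2 -2; 4 5 4; -6 4 3]) = -22
  + (-2) · M_13   where M_13 = det([2 4 -2; 4 -4 4; -6 -6 3]) = -24
det = (+1)·(-4)·(-8) + (-1)·(3)·(-22) + (+1)·(-2)·(-24) = 146

146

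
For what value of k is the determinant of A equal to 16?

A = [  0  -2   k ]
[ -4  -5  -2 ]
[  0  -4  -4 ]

Expanding along the column containing k, det(A) is linear in k: det(A) = (16)·k + (32).
Set (16)·k + (32) = 16  ⇒  (16)·k = -16  ⇒  k = -1.

k = -1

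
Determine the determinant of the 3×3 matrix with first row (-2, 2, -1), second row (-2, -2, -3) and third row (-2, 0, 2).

Expand along row 3:
  + (-2) · |2 -1; -2 -3| = (-2)·(-6 − 2) = 16
  + 2 · |-2 2; -2 -2| = 2·(4 − (-4)) = 16
Sum: (16) + (16) = 32

32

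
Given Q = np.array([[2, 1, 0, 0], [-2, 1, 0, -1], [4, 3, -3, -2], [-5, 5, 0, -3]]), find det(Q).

det(Q) = -9

Expand along column 3 (it has 3 zeros):
  + (-3) · M_33   where M_33 = det([2 1 0; -2 1 -1; -5 5 -3]) = 3
det = (+1)·(-3)·(3) = -9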